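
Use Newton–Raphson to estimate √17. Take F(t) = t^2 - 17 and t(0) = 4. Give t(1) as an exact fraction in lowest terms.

F'(t) = 2t.
F(4) = -1, F'(4) = 8, so t(1) = 4 - (-1)/8 = 33/8.

33/8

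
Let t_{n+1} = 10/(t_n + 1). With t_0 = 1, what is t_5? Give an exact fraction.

t_1 = 10/(1 + 1) = 5.
t_2 = 10/(5 + 1) = 5/3.
t_3 = 10/(5/3 + 1) = 15/4.
t_4 = 10/(15/4 + 1) = 40/19.
t_5 = 10/(40/19 + 1) = 190/59.

190/59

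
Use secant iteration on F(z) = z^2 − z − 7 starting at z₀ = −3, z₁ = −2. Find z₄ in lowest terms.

F(−3) = 5, F(−2) = −1. z₂ = (−2) − (−1)·((−2) − (−3))/((−1) − 5) = −13/6.
F(−2) = −1, F(−13/6) = −5/36. z₃ = (−13/6) − (−5/36)·((−13/6) − (−2))/((−5/36) − (−1)) = −68/31.
F(−13/6) = −5/36, F(−68/31) = 5/961. z₄ = (−68/31) − (5/961)·((−68/31) − (−13/6))/((5/961) − (−5/36)) = −2186/997.

−2186/997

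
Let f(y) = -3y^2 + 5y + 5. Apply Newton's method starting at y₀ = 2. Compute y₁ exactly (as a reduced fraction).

f'(y) = -6y + 5.
f(2) = 3, f'(2) = -7, so y₁ = 2 - 3/(-7) = 17/7.

17/7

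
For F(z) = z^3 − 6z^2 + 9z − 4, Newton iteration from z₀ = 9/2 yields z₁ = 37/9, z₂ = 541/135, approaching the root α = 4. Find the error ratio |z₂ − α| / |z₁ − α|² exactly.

z₁ − α = 37/9 − 4 = 1/9, so |z₁ − α| = 1/9.
z₂ − α = 541/135 − 4 = 1/135, so |z₂ − α| = 1/135.
|z₁ − α|² = 1/81.
Ratio = (1/135) / (1/81) = 3/5.

3/5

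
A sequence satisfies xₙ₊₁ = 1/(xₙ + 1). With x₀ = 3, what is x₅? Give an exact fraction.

x₁ = 1/(3 + 1) = 1/4.
x₂ = 1/(1/4 + 1) = 4/5.
x₃ = 1/(4/5 + 1) = 5/9.
x₄ = 1/(5/9 + 1) = 9/14.
x₅ = 1/(9/14 + 1) = 14/23.

14/23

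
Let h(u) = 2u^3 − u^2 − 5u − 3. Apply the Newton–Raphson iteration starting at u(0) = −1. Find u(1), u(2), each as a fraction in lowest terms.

u(1) = −2/3, u(2) = −37/27

h'(u) = 6u^2 − 2u − 5.
h(−1) = −1, h'(−1) = 3, so u(1) = (−1) − (−1)/3 = −2/3.
h(−2/3) = −19/27, h'(−2/3) = −1, so u(2) = (−2/3) − (−19/27)/(−1) = −37/27.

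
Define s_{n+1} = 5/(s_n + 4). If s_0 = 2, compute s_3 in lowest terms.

145/146

s_1 = 5/(2 + 4) = 5/6.
s_2 = 5/(5/6 + 4) = 30/29.
s_3 = 5/(30/29 + 4) = 145/146.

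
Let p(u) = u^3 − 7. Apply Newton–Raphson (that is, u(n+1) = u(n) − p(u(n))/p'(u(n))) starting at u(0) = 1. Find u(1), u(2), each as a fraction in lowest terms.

u(1) = 3, u(2) = 61/27

p'(u) = 3u^2.
p(1) = −6, p'(1) = 3, so u(1) = 1 − (−6)/3 = 3.
p(3) = 20, p'(3) = 27, so u(2) = 3 − 20/27 = 61/27.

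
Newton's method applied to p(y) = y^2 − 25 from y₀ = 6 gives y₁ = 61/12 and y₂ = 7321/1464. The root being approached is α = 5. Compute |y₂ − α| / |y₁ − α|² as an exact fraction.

6/61

y₁ − α = 61/12 − 5 = 1/12, so |y₁ − α| = 1/12.
y₂ − α = 7321/1464 − 5 = 1/1464, so |y₂ − α| = 1/1464.
|y₁ − α|² = 1/144.
Ratio = (1/1464) / (1/144) = 6/61.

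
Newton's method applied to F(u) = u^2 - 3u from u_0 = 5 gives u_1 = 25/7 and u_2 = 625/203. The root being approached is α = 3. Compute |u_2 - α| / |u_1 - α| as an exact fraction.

u_1 - α = 25/7 - 3 = 4/7, so |u_1 - α| = 4/7.
u_2 - α = 625/203 - 3 = 16/203, so |u_2 - α| = 16/203.
Ratio = (16/203) / (4/7) = 4/29.

4/29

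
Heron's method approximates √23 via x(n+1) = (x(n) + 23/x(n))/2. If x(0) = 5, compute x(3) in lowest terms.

2649601/552480

x(1) = (5 + 23/5)/2 = 24/5.
x(2) = (24/5 + 23/(24/5))/2 = 1151/240.
x(3) = (1151/240 + 23/(1151/240))/2 = 2649601/552480.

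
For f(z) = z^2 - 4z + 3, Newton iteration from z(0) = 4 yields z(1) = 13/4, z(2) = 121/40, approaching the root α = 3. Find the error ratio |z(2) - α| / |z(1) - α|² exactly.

2/5

z(1) - α = 13/4 - 3 = 1/4, so |z(1) - α| = 1/4.
z(2) - α = 121/40 - 3 = 1/40, so |z(2) - α| = 1/40.
|z(1) - α|² = 1/16.
Ratio = (1/40) / (1/16) = 2/5.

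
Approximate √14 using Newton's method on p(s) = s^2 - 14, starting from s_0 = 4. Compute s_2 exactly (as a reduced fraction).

449/120

p'(s) = 2s.
p(4) = 2, p'(4) = 8, so s_1 = 4 - 2/8 = 15/4.
p(15/4) = 1/16, p'(15/4) = 15/2, so s_2 = (15/4) - (1/16)/(15/2) = 449/120.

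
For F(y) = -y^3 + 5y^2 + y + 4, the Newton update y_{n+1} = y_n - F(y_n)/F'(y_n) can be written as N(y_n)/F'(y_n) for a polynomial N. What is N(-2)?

F'(y) = -3y^2 + 10y + 1.
N(y) = y·F'(y) - F(y) = y·(-3y^2 + 10y + 1) - (-y^3 + 5y^2 + y + 4) = -2y^3 + 5y^2 - 4.
N(-2) = 32.

32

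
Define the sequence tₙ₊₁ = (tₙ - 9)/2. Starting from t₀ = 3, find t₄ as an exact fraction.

t₁ = (3 - 9)/2 = -3.
t₂ = ((-3) - 9)/2 = -6.
t₃ = ((-6) - 9)/2 = -15/2.
t₄ = ((-15/2) - 9)/2 = -33/4.

-33/4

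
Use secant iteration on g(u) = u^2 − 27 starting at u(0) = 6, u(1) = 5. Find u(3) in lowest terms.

g(6) = 9, g(5) = −2. u(2) = 5 − (−2)·(5 − 6)/((−2) − 9) = 57/11.
g(5) = −2, g(57/11) = −18/121. u(3) = (57/11) − (−18/121)·((57/11) − 5)/((−18/121) − (−2)) = 291/56.

291/56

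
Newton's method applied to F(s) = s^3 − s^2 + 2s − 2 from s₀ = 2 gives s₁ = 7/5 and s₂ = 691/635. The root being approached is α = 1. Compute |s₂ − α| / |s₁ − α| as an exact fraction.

s₁ − α = 7/5 − 1 = 2/5, so |s₁ − α| = 2/5.
s₂ − α = 691/635 − 1 = 56/635, so |s₂ − α| = 56/635.
Ratio = (56/635) / (2/5) = 28/127.

28/127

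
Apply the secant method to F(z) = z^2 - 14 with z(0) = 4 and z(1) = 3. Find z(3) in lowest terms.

176/47

F(4) = 2, F(3) = -5. z(2) = 3 - (-5)·(3 - 4)/((-5) - 2) = 26/7.
F(3) = -5, F(26/7) = -10/49. z(3) = (26/7) - (-10/49)·((26/7) - 3)/((-10/49) - (-5)) = 176/47.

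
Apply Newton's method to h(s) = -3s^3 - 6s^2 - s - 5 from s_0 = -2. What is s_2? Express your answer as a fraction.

-91721/41782

h'(s) = -9s^2 - 12s - 1.
h(-2) = -3, h'(-2) = -13, so s_1 = (-2) - (-3)/(-13) = -29/13.
h(-29/13) = 1485/2197, h'(-29/13) = -3214/169, so s_2 = (-29/13) - (1485/2197)/(-3214/169) = -91721/41782.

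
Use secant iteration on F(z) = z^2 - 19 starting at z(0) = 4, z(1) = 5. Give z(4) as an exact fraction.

1591/365

F(4) = -3, F(5) = 6. z(2) = 5 - 6·(5 - 4)/(6 - (-3)) = 13/3.
F(5) = 6, F(13/3) = -2/9. z(3) = (13/3) - (-2/9)·((13/3) - 5)/((-2/9) - 6) = 61/14.
F(13/3) = -2/9, F(61/14) = -3/196. z(4) = (61/14) - (-3/196)·((61/14) - (13/3))/((-3/196) - (-2/9)) = 1591/365.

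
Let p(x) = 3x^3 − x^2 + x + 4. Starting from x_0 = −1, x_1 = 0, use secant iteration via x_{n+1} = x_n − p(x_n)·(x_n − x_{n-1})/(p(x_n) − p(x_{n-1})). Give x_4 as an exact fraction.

p(−1) = −1, p(0) = 4. x_2 = 0 − 4·(0 − (−1))/(4 − (−1)) = −4/5.
p(0) = 4, p(−4/5) = 128/125. x_3 = (−4/5) − (128/125)·((−4/5) − 0)/((128/125) − 4) = −100/93.
p(−4/5) = 128/125, p(−100/93) = −525824/268119. x_4 = (−100/93) − (−525824/268119)·((−100/93) − (−4/5))/((−525824/268119) − (128/125)) = −699100/781619.

−699100/781619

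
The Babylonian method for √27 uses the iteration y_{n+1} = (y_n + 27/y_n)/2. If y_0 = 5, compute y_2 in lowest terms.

1351/260

y_1 = (5 + 27/5)/2 = 26/5.
y_2 = (26/5 + 27/(26/5))/2 = 1351/260.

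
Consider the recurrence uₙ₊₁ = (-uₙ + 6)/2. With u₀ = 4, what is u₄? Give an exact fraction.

17/8

u₁ = (-4 + 6)/2 = 1.
u₂ = (-1 + 6)/2 = 5/2.
u₃ = (-(5/2) + 6)/2 = 7/4.
u₄ = (-(7/4) + 6)/2 = 17/8.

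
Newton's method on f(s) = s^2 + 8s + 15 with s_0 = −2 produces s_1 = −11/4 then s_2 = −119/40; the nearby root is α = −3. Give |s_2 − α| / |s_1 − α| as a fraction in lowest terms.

s_1 − α = −11/4 − (−3) = −11/4 + 3 = 1/4, so |s_1 − α| = 1/4.
s_2 − α = −119/40 − (−3) = −119/40 + 3 = 1/40, so |s_2 − α| = 1/40.
Ratio = (1/40) / (1/4) = 1/10.

1/10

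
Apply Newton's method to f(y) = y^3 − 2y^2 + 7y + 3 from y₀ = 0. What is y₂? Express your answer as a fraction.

−1209/3178

f'(y) = 3y^2 − 4y + 7.
f(0) = 3, f'(0) = 7, so y₁ = 0 − 3/7 = −3/7.
f(−3/7) = −153/343, f'(−3/7) = 454/49, so y₂ = (−3/7) − (−153/343)/(454/49) = −1209/3178.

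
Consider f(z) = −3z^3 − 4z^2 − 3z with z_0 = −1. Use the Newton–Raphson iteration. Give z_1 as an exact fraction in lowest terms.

−1/2

f'(z) = −9z^2 − 8z − 3.
f(−1) = 2, f'(−1) = −4, so z_1 = (−1) − 2/(−4) = −1/2.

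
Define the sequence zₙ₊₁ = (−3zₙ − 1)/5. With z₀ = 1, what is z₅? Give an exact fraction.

z₁ = (−3·1 − 1)/5 = −4/5.
z₂ = (−3·(−4/5) − 1)/5 = 7/25.
z₃ = (−3·(7/25) − 1)/5 = −46/125.
z₄ = (−3·(−46/125) − 1)/5 = 13/625.
z₅ = (−3·(13/625) − 1)/5 = −664/3125.

−664/3125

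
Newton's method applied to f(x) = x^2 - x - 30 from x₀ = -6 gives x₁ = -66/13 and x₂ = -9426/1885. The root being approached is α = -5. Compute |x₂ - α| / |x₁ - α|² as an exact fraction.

13/145

x₁ - α = -66/13 - (-5) = -66/13 + 5 = -1/13, so |x₁ - α| = 1/13.
x₂ - α = -9426/1885 - (-5) = -9426/1885 + 5 = -1/1885, so |x₂ - α| = 1/1885.
|x₁ - α|² = 1/169.
Ratio = (1/1885) / (1/169) = 13/145.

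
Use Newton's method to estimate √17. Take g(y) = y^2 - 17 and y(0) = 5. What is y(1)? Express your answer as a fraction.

g'(y) = 2y.
g(5) = 8, g'(5) = 10, so y(1) = 5 - 8/10 = 21/5.

21/5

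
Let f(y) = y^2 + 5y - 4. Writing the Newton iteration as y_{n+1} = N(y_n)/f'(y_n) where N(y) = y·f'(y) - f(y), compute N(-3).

13

f'(y) = 2y + 5.
N(y) = y·f'(y) - f(y) = y·(2y + 5) - (y^2 + 5y - 4) = y^2 + 4.
N(-3) = 13.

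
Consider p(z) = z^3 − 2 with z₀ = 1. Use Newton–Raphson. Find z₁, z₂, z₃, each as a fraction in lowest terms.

z₁ = 4/3, z₂ = 91/72, z₃ = 1126819/894348

p'(z) = 3z^2.
p(1) = −1, p'(1) = 3, so z₁ = 1 − (−1)/3 = 4/3.
p(4/3) = 10/27, p'(4/3) = 16/3, so z₂ = (4/3) − (10/27)/(16/3) = 91/72.
p(91/72) = 7075/373248, p'(91/72) = 8281/1728, so z₃ = (91/72) − (7075/373248)/(8281/1728) = 1126819/894348.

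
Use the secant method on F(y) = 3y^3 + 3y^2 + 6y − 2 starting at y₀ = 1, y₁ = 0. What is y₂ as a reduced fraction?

1/6

F(1) = 10, F(0) = −2. y₂ = 0 − (−2)·(0 − 1)/((−2) − 10) = 1/6.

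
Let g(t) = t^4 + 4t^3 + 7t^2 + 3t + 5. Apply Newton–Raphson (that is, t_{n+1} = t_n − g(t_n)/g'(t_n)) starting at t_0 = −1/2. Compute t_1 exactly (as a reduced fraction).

g'(t) = 4t^3 + 12t^2 + 14t + 3.
g(−1/2) = 77/16, g'(−1/2) = −3/2, so t_1 = (−1/2) − (77/16)/(−3/2) = 65/24.

65/24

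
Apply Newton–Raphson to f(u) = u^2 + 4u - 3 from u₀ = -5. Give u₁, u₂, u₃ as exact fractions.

u₁ = -14/3, u₂ = -223/48, u₃ = -56641/12192

f'(u) = 2u + 4.
f(-5) = 2, f'(-5) = -6, so u₁ = (-5) - 2/(-6) = -14/3.
f(-14/3) = 1/9, f'(-14/3) = -16/3, so u₂ = (-14/3) - (1/9)/(-16/3) = -223/48.
f(-223/48) = 1/2304, f'(-223/48) = -127/24, so u₃ = (-223/48) - (1/2304)/(-127/24) = -56641/12192.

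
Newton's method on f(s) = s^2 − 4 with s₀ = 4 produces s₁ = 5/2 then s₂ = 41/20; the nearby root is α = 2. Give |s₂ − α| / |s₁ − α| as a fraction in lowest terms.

1/10

s₁ − α = 5/2 − 2 = 1/2, so |s₁ − α| = 1/2.
s₂ − α = 41/20 − 2 = 1/20, so |s₂ − α| = 1/20.
Ratio = (1/20) / (1/2) = 1/10.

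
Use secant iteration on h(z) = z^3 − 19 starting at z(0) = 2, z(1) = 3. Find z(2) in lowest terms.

49/19

h(2) = −11, h(3) = 8. z(2) = 3 − 8·(3 − 2)/(8 − (−11)) = 49/19.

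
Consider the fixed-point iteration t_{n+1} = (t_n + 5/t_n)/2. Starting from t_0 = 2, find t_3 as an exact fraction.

t_1 = (2 + 5/2)/2 = 9/4.
t_2 = (9/4 + 5/(9/4))/2 = 161/72.
t_3 = (161/72 + 5/(161/72))/2 = 51841/23184.

51841/23184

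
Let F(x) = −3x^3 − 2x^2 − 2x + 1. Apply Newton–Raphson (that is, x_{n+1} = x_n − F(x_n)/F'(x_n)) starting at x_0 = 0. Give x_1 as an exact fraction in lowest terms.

F'(x) = −9x^2 − 4x − 2.
F(0) = 1, F'(0) = −2, so x_1 = 0 − 1/(−2) = 1/2.

1/2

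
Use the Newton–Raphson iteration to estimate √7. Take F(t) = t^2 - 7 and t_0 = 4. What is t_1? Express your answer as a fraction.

23/8

F'(t) = 2t.
F(4) = 9, F'(4) = 8, so t_1 = 4 - 9/8 = 23/8.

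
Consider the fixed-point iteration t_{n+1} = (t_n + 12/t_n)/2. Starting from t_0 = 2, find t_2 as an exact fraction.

t_1 = (2 + 12/2)/2 = 4.
t_2 = (4 + 12/4)/2 = 7/2.

7/2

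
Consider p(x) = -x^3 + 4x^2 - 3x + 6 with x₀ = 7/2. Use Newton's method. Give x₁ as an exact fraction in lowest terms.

171/47

p'(x) = -3x^2 + 8x - 3.
p(7/2) = 13/8, p'(7/2) = -47/4, so x₁ = (7/2) - (13/8)/(-47/4) = 171/47.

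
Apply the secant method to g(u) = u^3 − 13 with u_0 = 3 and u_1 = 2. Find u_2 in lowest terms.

43/19

g(3) = 14, g(2) = −5. u_2 = 2 − (−5)·(2 − 3)/((−5) − 14) = 43/19.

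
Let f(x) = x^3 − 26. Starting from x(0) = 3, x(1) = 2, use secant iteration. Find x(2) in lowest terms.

56/19

f(3) = 1, f(2) = −18. x(2) = 2 − (−18)·(2 − 3)/((−18) − 1) = 56/19.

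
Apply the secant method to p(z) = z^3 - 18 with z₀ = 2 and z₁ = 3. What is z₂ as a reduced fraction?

p(2) = -10, p(3) = 9. z₂ = 3 - 9·(3 - 2)/(9 - (-10)) = 48/19.

48/19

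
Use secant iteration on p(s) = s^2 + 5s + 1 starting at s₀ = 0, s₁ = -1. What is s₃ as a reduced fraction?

-1/5

p(0) = 1, p(-1) = -3. s₂ = (-1) - (-3)·((-1) - 0)/((-3) - 1) = -1/4.
p(-1) = -3, p(-1/4) = -3/16. s₃ = (-1/4) - (-3/16)·((-1/4) - (-1))/((-3/16) - (-3)) = -1/5.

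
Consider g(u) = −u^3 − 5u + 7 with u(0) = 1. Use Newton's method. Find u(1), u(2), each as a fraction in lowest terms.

u(1) = 9/8, u(2) = 2521/2252

g'(u) = −3u^2 − 5.
g(1) = 1, g'(1) = −8, so u(1) = 1 − 1/(−8) = 9/8.
g(9/8) = −25/512, g'(9/8) = −563/64, so u(2) = (9/8) − (−25/512)/(−563/64) = 2521/2252.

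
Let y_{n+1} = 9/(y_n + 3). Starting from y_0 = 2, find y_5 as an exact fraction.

y_1 = 9/(2 + 3) = 9/5.
y_2 = 9/(9/5 + 3) = 15/8.
y_3 = 9/(15/8 + 3) = 24/13.
y_4 = 9/(24/13 + 3) = 13/7.
y_5 = 9/(13/7 + 3) = 63/34.

63/34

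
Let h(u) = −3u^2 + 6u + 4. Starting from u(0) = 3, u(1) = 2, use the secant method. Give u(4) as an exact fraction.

h(3) = −5, h(2) = 4. u(2) = 2 − 4·(2 − 3)/(4 − (−5)) = 22/9.
h(2) = 4, h(22/9) = 20/27. u(3) = (22/9) − (20/27)·((22/9) − 2)/((20/27) − 4) = 28/11.
h(22/9) = 20/27, h(28/11) = −20/121. u(4) = (28/11) − (−20/121)·((28/11) − (22/9))/((−20/121) − (20/27)) = 187/74.

187/74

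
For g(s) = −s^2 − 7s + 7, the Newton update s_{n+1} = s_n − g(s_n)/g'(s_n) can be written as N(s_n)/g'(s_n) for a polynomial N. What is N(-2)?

g'(s) = −2s − 7.
N(s) = s·g'(s) − g(s) = s·(−2s − 7) − (−s^2 − 7s + 7) = −s^2 − 7.
N(-2) = −11.

−11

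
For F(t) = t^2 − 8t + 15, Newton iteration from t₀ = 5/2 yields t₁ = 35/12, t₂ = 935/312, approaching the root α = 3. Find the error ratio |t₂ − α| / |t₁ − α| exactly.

1/26

t₁ − α = 35/12 − 3 = −1/12, so |t₁ − α| = 1/12.
t₂ − α = 935/312 − 3 = −1/312, so |t₂ − α| = 1/312.
Ratio = (1/312) / (1/12) = 1/26.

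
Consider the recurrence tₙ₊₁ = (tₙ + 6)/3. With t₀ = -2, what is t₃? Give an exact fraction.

t₁ = ((-2) + 6)/3 = 4/3.
t₂ = ((4/3) + 6)/3 = 22/9.
t₃ = ((22/9) + 6)/3 = 76/27.

76/27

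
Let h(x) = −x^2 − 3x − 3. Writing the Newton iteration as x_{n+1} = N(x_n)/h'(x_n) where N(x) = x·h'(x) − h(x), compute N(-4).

−13

h'(x) = −2x − 3.
N(x) = x·h'(x) − h(x) = x·(−2x − 3) − (−x^2 − 3x − 3) = −x^2 + 3.
N(-4) = −13.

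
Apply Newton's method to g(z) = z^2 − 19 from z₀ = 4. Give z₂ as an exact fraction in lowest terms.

2441/560

g'(z) = 2z.
g(4) = −3, g'(4) = 8, so z₁ = 4 − (−3)/8 = 35/8.
g(35/8) = 9/64, g'(35/8) = 35/4, so z₂ = (35/8) − (9/64)/(35/4) = 2441/560.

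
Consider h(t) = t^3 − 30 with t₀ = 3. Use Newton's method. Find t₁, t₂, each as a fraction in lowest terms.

t₁ = 28/9, t₂ = 32887/10584

h'(t) = 3t^2.
h(3) = −3, h'(3) = 27, so t₁ = 3 − (−3)/27 = 28/9.
h(28/9) = 82/729, h'(28/9) = 784/27, so t₂ = (28/9) − (82/729)/(784/27) = 32887/10584.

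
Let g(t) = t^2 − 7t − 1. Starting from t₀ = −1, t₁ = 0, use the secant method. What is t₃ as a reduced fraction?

−8/57

g(−1) = 7, g(0) = −1. t₂ = 0 − (−1)·(0 − (−1))/((−1) − 7) = −1/8.
g(0) = −1, g(−1/8) = −7/64. t₃ = (−1/8) − (−7/64)·((−1/8) − 0)/((−7/64) − (−1)) = −8/57.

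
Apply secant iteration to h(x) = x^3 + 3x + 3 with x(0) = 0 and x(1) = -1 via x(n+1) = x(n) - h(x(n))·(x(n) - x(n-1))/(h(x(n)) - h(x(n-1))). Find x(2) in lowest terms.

-3/4

h(0) = 3, h(-1) = -1. x(2) = (-1) - (-1)·((-1) - 0)/((-1) - 3) = -3/4.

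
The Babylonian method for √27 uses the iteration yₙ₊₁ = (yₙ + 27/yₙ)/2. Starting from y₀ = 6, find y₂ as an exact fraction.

291/56

y₁ = (6 + 27/6)/2 = 21/4.
y₂ = (21/4 + 27/(21/4))/2 = 291/56.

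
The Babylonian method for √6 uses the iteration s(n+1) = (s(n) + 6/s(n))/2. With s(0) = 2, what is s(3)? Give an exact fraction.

s(1) = (2 + 6/2)/2 = 5/2.
s(2) = (5/2 + 6/(5/2))/2 = 49/20.
s(3) = (49/20 + 6/(49/20))/2 = 4801/1960.

4801/1960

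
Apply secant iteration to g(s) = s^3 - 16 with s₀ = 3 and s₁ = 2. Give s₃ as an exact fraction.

3376/1327

g(3) = 11, g(2) = -8. s₂ = 2 - (-8)·(2 - 3)/((-8) - 11) = 46/19.
g(2) = -8, g(46/19) = -12408/6859. s₃ = (46/19) - (-12408/6859)·((46/19) - 2)/((-12408/6859) - (-8)) = 3376/1327.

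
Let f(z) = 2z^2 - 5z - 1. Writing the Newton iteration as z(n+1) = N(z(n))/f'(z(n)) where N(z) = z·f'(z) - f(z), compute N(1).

f'(z) = 4z - 5.
N(z) = z·f'(z) - f(z) = z·(4z - 5) - (2z^2 - 5z - 1) = 2z^2 + 1.
N(1) = 3.

3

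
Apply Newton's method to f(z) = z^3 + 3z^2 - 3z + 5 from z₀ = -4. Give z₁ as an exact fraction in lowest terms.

f'(z) = 3z^2 + 6z - 3.
f(-4) = 1, f'(-4) = 21, so z₁ = (-4) - 1/21 = -85/21.

-85/21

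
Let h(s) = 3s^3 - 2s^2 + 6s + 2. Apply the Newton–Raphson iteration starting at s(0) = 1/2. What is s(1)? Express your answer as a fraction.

-7/25

h'(s) = 9s^2 - 4s + 6.
h(1/2) = 39/8, h'(1/2) = 25/4, so s(1) = (1/2) - (39/8)/(25/4) = -7/25.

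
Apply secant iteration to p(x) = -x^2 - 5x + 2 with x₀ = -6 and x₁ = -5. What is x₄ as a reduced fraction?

-736/137

p(-6) = -4, p(-5) = 2. x₂ = (-5) - 2·((-5) - (-6))/(2 - (-4)) = -16/3.
p(-5) = 2, p(-16/3) = 2/9. x₃ = (-16/3) - (2/9)·((-16/3) - (-5))/((2/9) - 2) = -43/8.
p(-16/3) = 2/9, p(-43/8) = -1/64. x₄ = (-43/8) - (-1/64)·((-43/8) - (-16/3))/((-1/64) - (2/9)) = -736/137.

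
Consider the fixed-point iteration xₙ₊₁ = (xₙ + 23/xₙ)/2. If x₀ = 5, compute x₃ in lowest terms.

x₁ = (5 + 23/5)/2 = 24/5.
x₂ = (24/5 + 23/(24/5))/2 = 1151/240.
x₃ = (1151/240 + 23/(1151/240))/2 = 2649601/552480.

2649601/552480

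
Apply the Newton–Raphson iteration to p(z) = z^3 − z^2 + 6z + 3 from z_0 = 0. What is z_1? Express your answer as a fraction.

−1/2

p'(z) = 3z^2 − 2z + 6.
p(0) = 3, p'(0) = 6, so z_1 = 0 − 3/6 = −1/2.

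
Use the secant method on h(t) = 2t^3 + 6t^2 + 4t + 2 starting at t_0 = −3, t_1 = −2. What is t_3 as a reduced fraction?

h(−3) = −10, h(−2) = 2. t_2 = (−2) − 2·((−2) − (−3))/(2 − (−10)) = −13/6.
h(−2) = 2, h(−13/6) = 125/108. t_3 = (−13/6) − (125/108)·((−13/6) − (−2))/((125/108) − 2) = −218/91.

−218/91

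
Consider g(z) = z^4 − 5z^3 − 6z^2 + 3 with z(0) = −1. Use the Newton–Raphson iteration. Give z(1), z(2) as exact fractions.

g'(z) = 4z^3 − 15z^2 − 12z.
g(−1) = 3, g'(−1) = −7, so z(1) = (−1) − 3/(−7) = −4/7.
g(−4/7) = 4995/2401, g'(−4/7) = 416/343, so z(2) = (−4/7) − (4995/2401)/(416/343) = −6659/2912.

z(1) = −4/7, z(2) = −6659/2912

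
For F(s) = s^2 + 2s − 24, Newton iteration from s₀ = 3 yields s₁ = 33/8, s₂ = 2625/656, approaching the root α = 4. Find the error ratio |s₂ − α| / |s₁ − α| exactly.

s₁ − α = 33/8 − 4 = 1/8, so |s₁ − α| = 1/8.
s₂ − α = 2625/656 − 4 = 1/656, so |s₂ − α| = 1/656.
Ratio = (1/656) / (1/8) = 1/82.

1/82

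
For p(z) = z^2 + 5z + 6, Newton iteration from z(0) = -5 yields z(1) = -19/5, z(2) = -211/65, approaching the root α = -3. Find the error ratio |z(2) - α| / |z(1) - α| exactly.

z(1) - α = -19/5 - (-3) = -19/5 + 3 = -4/5, so |z(1) - α| = 4/5.
z(2) - α = -211/65 - (-3) = -211/65 + 3 = -16/65, so |z(2) - α| = 16/65.
Ratio = (16/65) / (4/5) = 4/13.

4/13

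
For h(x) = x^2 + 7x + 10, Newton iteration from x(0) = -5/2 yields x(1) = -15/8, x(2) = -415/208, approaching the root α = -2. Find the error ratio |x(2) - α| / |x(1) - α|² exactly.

4/13

x(1) - α = -15/8 - (-2) = -15/8 + 2 = 1/8, so |x(1) - α| = 1/8.
x(2) - α = -415/208 - (-2) = -415/208 + 2 = 1/208, so |x(2) - α| = 1/208.
|x(1) - α|² = 1/64.
Ratio = (1/208) / (1/64) = 4/13.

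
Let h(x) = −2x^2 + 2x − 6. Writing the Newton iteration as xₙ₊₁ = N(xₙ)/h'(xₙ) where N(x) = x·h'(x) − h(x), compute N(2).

h'(x) = −4x + 2.
N(x) = x·h'(x) − h(x) = x·(−4x + 2) − (−2x^2 + 2x − 6) = −2x^2 + 6.
N(2) = −2.

−2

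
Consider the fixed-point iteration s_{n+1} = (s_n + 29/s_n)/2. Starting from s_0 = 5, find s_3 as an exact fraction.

s_1 = (5 + 29/5)/2 = 27/5.
s_2 = (27/5 + 29/(27/5))/2 = 727/135.
s_3 = (727/135 + 29/(727/135))/2 = 528527/98145.

528527/98145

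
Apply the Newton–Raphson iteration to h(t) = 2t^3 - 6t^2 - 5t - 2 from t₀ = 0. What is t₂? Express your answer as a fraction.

98/95

h'(t) = 6t^2 - 12t - 5.
h(0) = -2, h'(0) = -5, so t₁ = 0 - (-2)/(-5) = -2/5.
h(-2/5) = -136/125, h'(-2/5) = 19/25, so t₂ = (-2/5) - (-136/125)/(19/25) = 98/95.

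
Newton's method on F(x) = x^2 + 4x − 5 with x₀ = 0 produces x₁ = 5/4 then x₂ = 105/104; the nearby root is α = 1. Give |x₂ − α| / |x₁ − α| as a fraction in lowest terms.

x₁ − α = 5/4 − 1 = 1/4, so |x₁ − α| = 1/4.
x₂ − α = 105/104 − 1 = 1/104, so |x₂ − α| = 1/104.
Ratio = (1/104) / (1/4) = 1/26.

1/26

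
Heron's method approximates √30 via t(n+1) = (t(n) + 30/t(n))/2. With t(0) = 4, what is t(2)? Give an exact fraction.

t(1) = (4 + 30/4)/2 = 23/4.
t(2) = (23/4 + 30/(23/4))/2 = 1009/184.

1009/184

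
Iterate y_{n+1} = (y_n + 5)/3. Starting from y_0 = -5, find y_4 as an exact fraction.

y_1 = ((-5) + 5)/3 = 0.
y_2 = (0 + 5)/3 = 5/3.
y_3 = ((5/3) + 5)/3 = 20/9.
y_4 = ((20/9) + 5)/3 = 65/27.

65/27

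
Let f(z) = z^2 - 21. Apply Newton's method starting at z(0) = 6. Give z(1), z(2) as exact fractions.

f'(z) = 2z.
f(6) = 15, f'(6) = 12, so z(1) = 6 - 15/12 = 19/4.
f(19/4) = 25/16, f'(19/4) = 19/2, so z(2) = (19/4) - (25/16)/(19/2) = 697/152.

z(1) = 19/4, z(2) = 697/152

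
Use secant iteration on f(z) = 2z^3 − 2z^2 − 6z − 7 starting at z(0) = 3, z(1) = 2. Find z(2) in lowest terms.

f(3) = 11, f(2) = −11. z(2) = 2 − (−11)·(2 − 3)/((−11) − 11) = 5/2.

5/2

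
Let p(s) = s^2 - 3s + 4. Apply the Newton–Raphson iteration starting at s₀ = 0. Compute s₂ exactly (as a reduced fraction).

20/3

p'(s) = 2s - 3.
p(0) = 4, p'(0) = -3, so s₁ = 0 - 4/(-3) = 4/3.
p(4/3) = 16/9, p'(4/3) = -1/3, so s₂ = (4/3) - (16/9)/(-1/3) = 20/3.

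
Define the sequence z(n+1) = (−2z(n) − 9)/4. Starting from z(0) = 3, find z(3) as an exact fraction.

z(1) = (−2·3 − 9)/4 = −15/4.
z(2) = (−2·(−15/4) − 9)/4 = −3/8.
z(3) = (−2·(−3/8) − 9)/4 = −33/16.

−33/16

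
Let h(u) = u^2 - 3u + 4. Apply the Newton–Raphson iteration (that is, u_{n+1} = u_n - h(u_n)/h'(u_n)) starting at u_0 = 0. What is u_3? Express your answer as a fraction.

h'(u) = 2u - 3.
h(0) = 4, h'(0) = -3, so u_1 = 0 - 4/(-3) = 4/3.
h(4/3) = 16/9, h'(4/3) = -1/3, so u_2 = (4/3) - (16/9)/(-1/3) = 20/3.
h(20/3) = 256/9, h'(20/3) = 31/3, so u_3 = (20/3) - (256/9)/(31/3) = 364/93.

364/93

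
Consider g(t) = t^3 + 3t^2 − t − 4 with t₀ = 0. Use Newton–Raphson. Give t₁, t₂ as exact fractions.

t₁ = −4, t₂ = −76/23

g'(t) = 3t^2 + 6t − 1.
g(0) = −4, g'(0) = −1, so t₁ = 0 − (−4)/(−1) = −4.
g(−4) = −16, g'(−4) = 23, so t₂ = (−4) − (−16)/23 = −76/23.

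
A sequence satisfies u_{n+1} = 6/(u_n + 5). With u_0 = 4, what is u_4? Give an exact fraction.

618/617

u_1 = 6/(4 + 5) = 2/3.
u_2 = 6/(2/3 + 5) = 18/17.
u_3 = 6/(18/17 + 5) = 102/103.
u_4 = 6/(102/103 + 5) = 618/617.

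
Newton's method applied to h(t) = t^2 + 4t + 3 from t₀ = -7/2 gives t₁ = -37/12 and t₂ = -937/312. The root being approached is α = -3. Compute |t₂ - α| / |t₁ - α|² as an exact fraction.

6/13

t₁ - α = -37/12 - (-3) = -37/12 + 3 = -1/12, so |t₁ - α| = 1/12.
t₂ - α = -937/312 - (-3) = -937/312 + 3 = -1/312, so |t₂ - α| = 1/312.
|t₁ - α|² = 1/144.
Ratio = (1/312) / (1/144) = 6/13.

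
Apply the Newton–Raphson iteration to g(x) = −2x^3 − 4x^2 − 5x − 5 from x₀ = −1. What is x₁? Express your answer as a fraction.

g'(x) = −6x^2 − 8x − 5.
g(−1) = −2, g'(−1) = −3, so x₁ = (−1) − (−2)/(−3) = −5/3.

−5/3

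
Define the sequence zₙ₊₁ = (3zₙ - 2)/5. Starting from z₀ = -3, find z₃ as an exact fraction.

-179/125

z₁ = (3·(-3) - 2)/5 = -11/5.
z₂ = (3·(-11/5) - 2)/5 = -43/25.
z₃ = (3·(-43/25) - 2)/5 = -179/125.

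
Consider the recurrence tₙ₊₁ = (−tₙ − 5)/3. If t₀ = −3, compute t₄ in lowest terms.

−103/81

t₁ = (−(−3) − 5)/3 = −2/3.
t₂ = (−(−2/3) − 5)/3 = −13/9.
t₃ = (−(−13/9) − 5)/3 = −32/27.
t₄ = (−(−32/27) − 5)/3 = −103/81.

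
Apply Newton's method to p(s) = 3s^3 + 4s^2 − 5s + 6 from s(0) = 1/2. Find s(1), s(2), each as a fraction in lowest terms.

p'(s) = 9s^2 + 8s − 5.
p(1/2) = 39/8, p'(1/2) = 5/4, so s(1) = (1/2) − (39/8)/(5/4) = −17/5.
p(−17/5) = −6084/125, p'(−17/5) = 1796/25, so s(2) = (−17/5) − (−6084/125)/(1796/25) = −6112/2245.

s(1) = −17/5, s(2) = −6112/2245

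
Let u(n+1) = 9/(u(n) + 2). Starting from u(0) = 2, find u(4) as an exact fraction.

630/293

u(1) = 9/(2 + 2) = 9/4.
u(2) = 9/(9/4 + 2) = 36/17.
u(3) = 9/(36/17 + 2) = 153/70.
u(4) = 9/(153/70 + 2) = 630/293.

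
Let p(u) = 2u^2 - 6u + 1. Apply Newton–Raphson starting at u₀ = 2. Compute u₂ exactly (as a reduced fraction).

47/16

p'(u) = 4u - 6.
p(2) = -3, p'(2) = 2, so u₁ = 2 - (-3)/2 = 7/2.
p(7/2) = 9/2, p'(7/2) = 8, so u₂ = (7/2) - (9/2)/8 = 47/16.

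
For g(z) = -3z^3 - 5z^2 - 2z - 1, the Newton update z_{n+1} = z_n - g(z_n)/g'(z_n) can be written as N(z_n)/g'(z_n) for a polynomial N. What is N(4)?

g'(z) = -9z^2 - 10z - 2.
N(z) = z·g'(z) - g(z) = z·(-9z^2 - 10z - 2) - (-3z^3 - 5z^2 - 2z - 1) = -6z^3 - 5z^2 + 1.
N(4) = -463.

-463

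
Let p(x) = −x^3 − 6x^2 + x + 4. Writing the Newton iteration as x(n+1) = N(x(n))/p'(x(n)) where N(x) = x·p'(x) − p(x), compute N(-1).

p'(x) = −3x^2 − 12x + 1.
N(x) = x·p'(x) − p(x) = x·(−3x^2 − 12x + 1) − (−x^3 − 6x^2 + x + 4) = −2x^3 − 6x^2 − 4.
N(-1) = −8.

−8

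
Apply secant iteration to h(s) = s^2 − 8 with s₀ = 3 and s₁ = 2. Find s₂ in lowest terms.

14/5

h(3) = 1, h(2) = −4. s₂ = 2 − (−4)·(2 − 3)/((−4) − 1) = 14/5.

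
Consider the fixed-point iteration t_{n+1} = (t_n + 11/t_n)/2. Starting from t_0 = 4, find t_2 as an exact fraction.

t_1 = (4 + 11/4)/2 = 27/8.
t_2 = (27/8 + 11/(27/8))/2 = 1433/432.

1433/432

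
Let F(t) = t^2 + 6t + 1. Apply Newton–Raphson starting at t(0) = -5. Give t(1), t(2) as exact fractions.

t(1) = -6, t(2) = -35/6

F'(t) = 2t + 6.
F(-5) = -4, F'(-5) = -4, so t(1) = (-5) - (-4)/(-4) = -6.
F(-6) = 1, F'(-6) = -6, so t(2) = (-6) - 1/(-6) = -35/6.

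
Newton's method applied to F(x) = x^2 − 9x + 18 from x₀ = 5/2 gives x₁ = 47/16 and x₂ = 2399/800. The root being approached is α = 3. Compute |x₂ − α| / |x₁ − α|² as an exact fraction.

8/25

x₁ − α = 47/16 − 3 = −1/16, so |x₁ − α| = 1/16.
x₂ − α = 2399/800 − 3 = −1/800, so |x₂ − α| = 1/800.
|x₁ − α|² = 1/256.
Ratio = (1/800) / (1/256) = 8/25.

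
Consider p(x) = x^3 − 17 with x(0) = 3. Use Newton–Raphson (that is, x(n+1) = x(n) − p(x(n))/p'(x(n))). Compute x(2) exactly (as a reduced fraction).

1050433/408321

p'(x) = 3x^2.
p(3) = 10, p'(3) = 27, so x(1) = 3 − 10/27 = 71/27.
p(71/27) = 23300/19683, p'(71/27) = 5041/243, so x(2) = (71/27) − (23300/19683)/(5041/243) = 1050433/408321.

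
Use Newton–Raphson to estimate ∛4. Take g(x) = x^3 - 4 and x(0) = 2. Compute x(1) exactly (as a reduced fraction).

g'(x) = 3x^2.
g(2) = 4, g'(2) = 12, so x(1) = 2 - 4/12 = 5/3.

5/3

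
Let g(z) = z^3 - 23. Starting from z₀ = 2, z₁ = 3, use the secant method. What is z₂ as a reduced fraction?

g(2) = -15, g(3) = 4. z₂ = 3 - 4·(3 - 2)/(4 - (-15)) = 53/19.

53/19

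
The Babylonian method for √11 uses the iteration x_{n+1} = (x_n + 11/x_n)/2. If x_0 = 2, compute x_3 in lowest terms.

319201/96240

x_1 = (2 + 11/2)/2 = 15/4.
x_2 = (15/4 + 11/(15/4))/2 = 401/120.
x_3 = (401/120 + 11/(401/120))/2 = 319201/96240.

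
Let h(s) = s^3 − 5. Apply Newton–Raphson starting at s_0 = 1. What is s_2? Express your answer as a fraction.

h'(s) = 3s^2.
h(1) = −4, h'(1) = 3, so s_1 = 1 − (−4)/3 = 7/3.
h(7/3) = 208/27, h'(7/3) = 49/3, so s_2 = (7/3) − (208/27)/(49/3) = 821/441.

821/441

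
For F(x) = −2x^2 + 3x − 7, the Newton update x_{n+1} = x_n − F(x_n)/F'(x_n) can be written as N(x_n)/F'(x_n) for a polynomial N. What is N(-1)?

F'(x) = −4x + 3.
N(x) = x·F'(x) − F(x) = x·(−4x + 3) − (−2x^2 + 3x − 7) = −2x^2 + 7.
N(-1) = 5.

5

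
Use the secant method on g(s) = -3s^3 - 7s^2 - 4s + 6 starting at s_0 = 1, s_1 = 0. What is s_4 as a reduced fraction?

16155447/26880943

g(1) = -8, g(0) = 6. s_2 = 0 - 6·(0 - 1)/(6 - (-8)) = 3/7.
g(0) = 6, g(3/7) = 948/343. s_3 = (3/7) - (948/343)·((3/7) - 0)/((948/343) - 6) = 147/185.
g(3/7) = 948/343, g(147/185) = -19647774/6331625. s_4 = (147/185) - (-19647774/6331625)·((147/185) - (3/7))/((-19647774/6331625) - (948/343)) = 16155447/26880943.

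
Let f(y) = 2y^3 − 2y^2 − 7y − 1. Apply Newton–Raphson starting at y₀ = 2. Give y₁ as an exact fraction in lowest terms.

25/9

f'(y) = 6y^2 − 4y − 7.
f(2) = −7, f'(2) = 9, so y₁ = 2 − (−7)/9 = 25/9.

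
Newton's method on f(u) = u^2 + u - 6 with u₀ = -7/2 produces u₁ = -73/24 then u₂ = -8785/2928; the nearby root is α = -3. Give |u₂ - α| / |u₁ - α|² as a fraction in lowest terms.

u₁ - α = -73/24 - (-3) = -73/24 + 3 = -1/24, so |u₁ - α| = 1/24.
u₂ - α = -8785/2928 - (-3) = -8785/2928 + 3 = -1/2928, so |u₂ - α| = 1/2928.
|u₁ - α|² = 1/576.
Ratio = (1/2928) / (1/576) = 12/61.

12/61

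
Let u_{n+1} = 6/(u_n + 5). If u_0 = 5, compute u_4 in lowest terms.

510/509

u_1 = 6/(5 + 5) = 3/5.
u_2 = 6/(3/5 + 5) = 15/14.
u_3 = 6/(15/14 + 5) = 84/85.
u_4 = 6/(84/85 + 5) = 510/509.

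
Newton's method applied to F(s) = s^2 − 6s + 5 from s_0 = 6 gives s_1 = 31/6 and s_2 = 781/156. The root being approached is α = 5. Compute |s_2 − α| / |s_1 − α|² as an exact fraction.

s_1 − α = 31/6 − 5 = 1/6, so |s_1 − α| = 1/6.
s_2 − α = 781/156 − 5 = 1/156, so |s_2 − α| = 1/156.
|s_1 − α|² = 1/36.
Ratio = (1/156) / (1/36) = 3/13.

3/13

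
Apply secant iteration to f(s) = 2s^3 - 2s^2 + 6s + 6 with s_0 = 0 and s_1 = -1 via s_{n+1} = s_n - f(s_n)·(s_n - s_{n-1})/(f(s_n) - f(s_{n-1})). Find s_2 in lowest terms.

-3/5

f(0) = 6, f(-1) = -4. s_2 = (-1) - (-4)·((-1) - 0)/((-4) - 6) = -3/5.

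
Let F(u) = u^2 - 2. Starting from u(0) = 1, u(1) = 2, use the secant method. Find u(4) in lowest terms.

58/41

F(1) = -1, F(2) = 2. u(2) = 2 - 2·(2 - 1)/(2 - (-1)) = 4/3.
F(2) = 2, F(4/3) = -2/9. u(3) = (4/3) - (-2/9)·((4/3) - 2)/((-2/9) - 2) = 7/5.
F(4/3) = -2/9, F(7/5) = -1/25. u(4) = (7/5) - (-1/25)·((7/5) - (4/3))/((-1/25) - (-2/9)) = 58/41.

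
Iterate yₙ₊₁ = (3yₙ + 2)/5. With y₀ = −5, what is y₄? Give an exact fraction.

139/625

y₁ = (3·(−5) + 2)/5 = −13/5.
y₂ = (3·(−13/5) + 2)/5 = −29/25.
y₃ = (3·(−29/25) + 2)/5 = −37/125.
y₄ = (3·(−37/125) + 2)/5 = 139/625.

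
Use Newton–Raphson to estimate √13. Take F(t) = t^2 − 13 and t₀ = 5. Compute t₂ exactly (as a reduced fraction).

343/95

F'(t) = 2t.
F(5) = 12, F'(5) = 10, so t₁ = 5 − 12/10 = 19/5.
F(19/5) = 36/25, F'(19/5) = 38/5, so t₂ = (19/5) − (36/25)/(38/5) = 343/95.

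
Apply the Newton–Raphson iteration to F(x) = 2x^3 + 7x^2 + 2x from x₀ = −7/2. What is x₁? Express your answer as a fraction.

F'(x) = 6x^2 + 14x + 2.
F(−7/2) = −7, F'(−7/2) = 53/2, so x₁ = (−7/2) − (−7)/(53/2) = −343/106.

−343/106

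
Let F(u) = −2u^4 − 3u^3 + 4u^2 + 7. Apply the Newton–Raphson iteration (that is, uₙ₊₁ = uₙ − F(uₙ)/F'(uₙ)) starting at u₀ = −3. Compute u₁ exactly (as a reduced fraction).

−295/111

F'(u) = −8u^3 − 9u^2 + 8u.
F(−3) = −38, F'(−3) = 111, so u₁ = (−3) − (−38)/111 = −295/111.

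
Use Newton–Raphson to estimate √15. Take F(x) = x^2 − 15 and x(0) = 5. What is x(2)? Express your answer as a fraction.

F'(x) = 2x.
F(5) = 10, F'(5) = 10, so x(1) = 5 − 10/10 = 4.
F(4) = 1, F'(4) = 8, so x(2) = 4 − 1/8 = 31/8.

31/8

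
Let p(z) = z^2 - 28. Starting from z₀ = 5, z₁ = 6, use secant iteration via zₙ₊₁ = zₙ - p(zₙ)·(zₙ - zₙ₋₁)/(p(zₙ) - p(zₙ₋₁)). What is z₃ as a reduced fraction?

164/31

p(5) = -3, p(6) = 8. z₂ = 6 - 8·(6 - 5)/(8 - (-3)) = 58/11.
p(6) = 8, p(58/11) = -24/121. z₃ = (58/11) - (-24/121)·((58/11) - 6)/((-24/121) - 8) = 164/31.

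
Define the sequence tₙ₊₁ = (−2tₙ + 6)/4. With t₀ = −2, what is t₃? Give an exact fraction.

t₁ = (−2·(−2) + 6)/4 = 5/2.
t₂ = (−2·(5/2) + 6)/4 = 1/4.
t₃ = (−2·(1/4) + 6)/4 = 11/8.

11/8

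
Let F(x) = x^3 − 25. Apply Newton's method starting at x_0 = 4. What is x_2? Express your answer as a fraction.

F'(x) = 3x^2.
F(4) = 39, F'(4) = 48, so x_1 = 4 − 39/48 = 51/16.
F(51/16) = 30251/4096, F'(51/16) = 7803/256, so x_2 = (51/16) − (30251/4096)/(7803/256) = 183851/62424.

183851/62424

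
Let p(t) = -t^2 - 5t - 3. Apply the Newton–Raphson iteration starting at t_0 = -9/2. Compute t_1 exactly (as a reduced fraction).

p'(t) = -2t - 5.
p(-9/2) = -3/4, p'(-9/2) = 4, so t_1 = (-9/2) - (-3/4)/4 = -69/16.

-69/16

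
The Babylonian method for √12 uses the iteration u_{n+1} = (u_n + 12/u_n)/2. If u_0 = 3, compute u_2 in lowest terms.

u_1 = (3 + 12/3)/2 = 7/2.
u_2 = (7/2 + 12/(7/2))/2 = 97/28.

97/28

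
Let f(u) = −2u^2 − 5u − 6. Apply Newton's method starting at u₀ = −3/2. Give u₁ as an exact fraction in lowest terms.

f'(u) = −4u − 5.
f(−3/2) = −3, f'(−3/2) = 1, so u₁ = (−3/2) − (−3)/1 = 3/2.

3/2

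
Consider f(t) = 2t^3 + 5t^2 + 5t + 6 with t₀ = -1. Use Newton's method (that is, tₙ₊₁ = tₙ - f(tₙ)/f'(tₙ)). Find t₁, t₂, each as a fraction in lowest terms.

f'(t) = 6t^2 + 10t + 5.
f(-1) = 4, f'(-1) = 1, so t₁ = (-1) - 4/1 = -5.
f(-5) = -144, f'(-5) = 105, so t₂ = (-5) - (-144)/105 = -127/35.

t₁ = -5, t₂ = -127/35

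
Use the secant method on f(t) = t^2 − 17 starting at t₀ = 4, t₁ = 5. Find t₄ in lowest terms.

f(4) = −1, f(5) = 8. t₂ = 5 − 8·(5 − 4)/(8 − (−1)) = 37/9.
f(5) = 8, f(37/9) = −8/81. t₃ = (37/9) − (−8/81)·((37/9) − 5)/((−8/81) − 8) = 169/41.
f(37/9) = −8/81, f(169/41) = −16/1681. t₄ = (169/41) − (−16/1681)·((169/41) − (37/9))/((−16/1681) − (−8/81)) = 6263/1519.

6263/1519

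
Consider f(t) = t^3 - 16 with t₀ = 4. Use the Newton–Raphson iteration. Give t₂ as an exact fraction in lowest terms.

f'(t) = 3t^2.
f(4) = 48, f'(4) = 48, so t₁ = 4 - 48/48 = 3.
f(3) = 11, f'(3) = 27, so t₂ = 3 - 11/27 = 70/27.

70/27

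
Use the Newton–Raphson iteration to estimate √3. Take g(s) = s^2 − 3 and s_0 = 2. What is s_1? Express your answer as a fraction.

7/4

g'(s) = 2s.
g(2) = 1, g'(2) = 4, so s_1 = 2 − 1/4 = 7/4.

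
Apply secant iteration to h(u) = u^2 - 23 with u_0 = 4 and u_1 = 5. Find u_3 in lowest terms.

h(4) = -7, h(5) = 2. u_2 = 5 - 2·(5 - 4)/(2 - (-7)) = 43/9.
h(5) = 2, h(43/9) = -14/81. u_3 = (43/9) - (-14/81)·((43/9) - 5)/((-14/81) - 2) = 211/44.

211/44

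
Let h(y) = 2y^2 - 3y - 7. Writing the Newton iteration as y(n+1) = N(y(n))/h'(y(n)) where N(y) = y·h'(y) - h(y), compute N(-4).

39

h'(y) = 4y - 3.
N(y) = y·h'(y) - h(y) = y·(4y - 3) - (2y^2 - 3y - 7) = 2y^2 + 7.
N(-4) = 39.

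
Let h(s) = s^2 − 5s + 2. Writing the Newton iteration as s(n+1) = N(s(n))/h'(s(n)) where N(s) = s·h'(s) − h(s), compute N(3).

h'(s) = 2s − 5.
N(s) = s·h'(s) − h(s) = s·(2s − 5) − (s^2 − 5s + 2) = s^2 − 2.
N(3) = 7.

7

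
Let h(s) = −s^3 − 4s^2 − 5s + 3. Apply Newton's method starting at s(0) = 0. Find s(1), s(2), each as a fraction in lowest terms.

s(1) = 3/5, s(2) = 609/1360

h'(s) = −3s^2 − 8s − 5.
h(0) = 3, h'(0) = −5, so s(1) = 0 − 3/(−5) = 3/5.
h(3/5) = −207/125, h'(3/5) = −272/25, so s(2) = (3/5) − (−207/125)/(−272/25) = 609/1360.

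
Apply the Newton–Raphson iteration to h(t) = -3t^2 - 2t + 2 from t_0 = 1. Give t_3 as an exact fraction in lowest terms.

394475/719072

h'(t) = -6t - 2.
h(1) = -3, h'(1) = -8, so t_1 = 1 - (-3)/(-8) = 5/8.
h(5/8) = -27/64, h'(5/8) = -23/4, so t_2 = (5/8) - (-27/64)/(-23/4) = 203/368.
h(203/368) = -2187/135424, h'(203/368) = -977/184, so t_3 = (203/368) - (-2187/135424)/(-977/184) = 394475/719072.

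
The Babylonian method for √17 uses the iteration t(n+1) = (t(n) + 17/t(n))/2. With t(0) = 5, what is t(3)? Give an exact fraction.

t(1) = (5 + 17/5)/2 = 21/5.
t(2) = (21/5 + 17/(21/5))/2 = 433/105.
t(3) = (433/105 + 17/(433/105))/2 = 187457/45465.

187457/45465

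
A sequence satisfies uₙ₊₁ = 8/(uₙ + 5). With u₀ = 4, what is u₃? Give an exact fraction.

u₁ = 8/(4 + 5) = 8/9.
u₂ = 8/(8/9 + 5) = 72/53.
u₃ = 8/(72/53 + 5) = 424/337.

424/337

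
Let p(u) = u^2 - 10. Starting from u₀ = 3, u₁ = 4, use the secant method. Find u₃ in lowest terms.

79/25

p(3) = -1, p(4) = 6. u₂ = 4 - 6·(4 - 3)/(6 - (-1)) = 22/7.
p(4) = 6, p(22/7) = -6/49. u₃ = (22/7) - (-6/49)·((22/7) - 4)/((-6/49) - 6) = 79/25.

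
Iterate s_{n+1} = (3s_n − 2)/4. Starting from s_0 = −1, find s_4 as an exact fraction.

−431/256

s_1 = (3·(−1) − 2)/4 = −5/4.
s_2 = (3·(−5/4) − 2)/4 = −23/16.
s_3 = (3·(−23/16) − 2)/4 = −101/64.
s_4 = (3·(−101/64) − 2)/4 = −431/256.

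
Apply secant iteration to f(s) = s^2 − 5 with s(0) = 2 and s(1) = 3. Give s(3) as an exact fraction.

f(2) = −1, f(3) = 4. s(2) = 3 − 4·(3 − 2)/(4 − (−1)) = 11/5.
f(3) = 4, f(11/5) = −4/25. s(3) = (11/5) − (−4/25)·((11/5) − 3)/((−4/25) − 4) = 29/13.

29/13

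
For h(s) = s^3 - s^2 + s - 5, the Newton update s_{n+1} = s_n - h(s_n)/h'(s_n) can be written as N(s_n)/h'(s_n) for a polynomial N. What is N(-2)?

h'(s) = 3s^2 - 2s + 1.
N(s) = s·h'(s) - h(s) = s·(3s^2 - 2s + 1) - (s^3 - s^2 + s - 5) = 2s^3 - s^2 + 5.
N(-2) = -15.

-15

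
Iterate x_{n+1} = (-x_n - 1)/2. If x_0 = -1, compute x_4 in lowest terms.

-3/8

x_1 = (-(-1) - 1)/2 = 0.
x_2 = (-0 - 1)/2 = -1/2.
x_3 = (-(-1/2) - 1)/2 = -1/4.
x_4 = (-(-1/4) - 1)/2 = -3/8.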